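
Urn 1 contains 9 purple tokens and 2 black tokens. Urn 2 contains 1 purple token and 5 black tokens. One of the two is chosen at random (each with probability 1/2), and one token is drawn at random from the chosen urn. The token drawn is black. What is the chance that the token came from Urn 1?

P(black | Urn 1) = 2/11; P(black | Urn 2) = 5/6.
P(black) = 1/2·2/11 + 1/2·5/6 = 67/132.
By Bayes' rule, P(Urn 1 | black) = 1/11 / 67/132 = 12/67 ≈ 0.1791.

12/67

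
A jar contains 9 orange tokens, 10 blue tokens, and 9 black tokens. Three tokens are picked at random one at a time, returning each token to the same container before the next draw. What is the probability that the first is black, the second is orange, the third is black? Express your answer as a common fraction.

Multiply the conditional probability of each draw in order, with replacement (the composition resets each draw).
P = (9/28) · (9/28) · (9/28) = 729/21952 ≈ 0.0332.

729/21952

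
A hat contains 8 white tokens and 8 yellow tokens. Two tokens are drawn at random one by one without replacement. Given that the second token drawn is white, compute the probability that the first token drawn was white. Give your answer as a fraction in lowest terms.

P(first=white and the second token drawn is white) = (8/16)·(7/15) = 7/30.
P(the second token drawn is white) = Σ over first color = 7/30 + 4/15 = 1/2.
By Bayes, P(first=white | the second token drawn is white) = 7/30 / 1/2 = 7/15 ≈ 0.4667.

7/15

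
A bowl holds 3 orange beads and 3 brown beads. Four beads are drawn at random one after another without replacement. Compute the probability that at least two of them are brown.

Sum the hypergeometric tail for j = 2,…,3 brown beads.
Favorable = C(3,2)·C(3,2) + C(3,3)·C(3,1) = 12; total = C(6,4) = 15.
P = 12/15 = 4/5 ≈ 0.8000.

4/5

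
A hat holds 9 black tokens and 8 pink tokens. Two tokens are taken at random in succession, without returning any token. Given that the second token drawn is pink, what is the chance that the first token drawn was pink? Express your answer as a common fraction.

7/16

P(first=pink and the second token drawn is pink) = (8/17)·(7/16) = 7/34.
P(the second token drawn is pink) = Σ over first color = 9/34 + 7/34 = 8/17.
By Bayes, P(first=pink | the second token drawn is pink) = 7/34 / 8/17 = 7/16 ≈ 0.4375.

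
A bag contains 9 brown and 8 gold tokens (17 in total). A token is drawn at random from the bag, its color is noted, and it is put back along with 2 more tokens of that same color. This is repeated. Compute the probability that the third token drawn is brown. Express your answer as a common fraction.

Sum over the four possibilities for the first two draws (brown/not-brown each), tracking how the brown count and total change by +2 per draw.
P(third is brown) = 9/17 ≈ 0.5294. (In a Pólya urn every draw has the same marginal probability 9/17.)

9/17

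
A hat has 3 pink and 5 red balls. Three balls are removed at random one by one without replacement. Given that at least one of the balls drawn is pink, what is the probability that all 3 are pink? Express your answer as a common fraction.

P(all 3 pink) = C(3,3)/C(8,3) = 1/56; P(at least one pink) = 1 − C(5,3)/C(8,3) = 23/28.
Since 'all 3 pink' ⊆ 'at least one pink', P(all 3 | at least one) = 1/56 / 23/28 = 1/46 ≈ 0.0217.

1/46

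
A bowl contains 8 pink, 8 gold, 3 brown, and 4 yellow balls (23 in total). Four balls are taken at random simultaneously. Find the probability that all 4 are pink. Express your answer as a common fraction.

Unordered draws without replacement: count favorable combinations over C(23,4).
Favorable = C(8,4) · C(8,0) · C(3,0) · C(4,0) = 70; total = C(23,4) = 8855.
P = 70/8855 = 2/253 ≈ 0.0079.

2/253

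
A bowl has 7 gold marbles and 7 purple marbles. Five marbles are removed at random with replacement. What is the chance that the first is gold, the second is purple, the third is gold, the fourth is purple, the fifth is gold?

1/32

Multiply the conditional probability of each draw in order, with replacement (the composition resets each draw).
P = (7/14) · (7/14) · (7/14) · (7/14) · (7/14) = 1/32 ≈ 0.0312.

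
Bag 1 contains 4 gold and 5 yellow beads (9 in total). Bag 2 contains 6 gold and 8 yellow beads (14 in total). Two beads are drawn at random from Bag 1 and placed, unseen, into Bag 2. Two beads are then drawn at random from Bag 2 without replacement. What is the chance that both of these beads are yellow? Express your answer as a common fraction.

223/720

Condition on how many of the transferred beads are yellow (from Bag 1: 5 yellow of 9; then Bag 2 has 16 total).
  0 yellow: C(5,0)C(4,2)/C(9,2) = 1/6; then P = C(8,2)/C(16,2) = 7/30
  1 yellow: C(5,1)C(4,1)/C(9,2) = 5/9; then P = C(9,2)/C(16,2) = 3/10
  2 yellow: C(5,2)C(4,0)/C(9,2) = 5/18; then P = C(10,2)/C(16,2) = 3/8
P(both yellow) = 223/720 ≈ 0.3097.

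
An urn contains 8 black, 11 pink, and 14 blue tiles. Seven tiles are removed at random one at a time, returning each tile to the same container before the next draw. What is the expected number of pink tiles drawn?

By linearity of expectation, E[X] = Σ P(draw i is pink); each independent draw has P(pink) = 11/33.
E[X] = 7 · 11/33 = 7/3 ≈ 2.3333.

7/3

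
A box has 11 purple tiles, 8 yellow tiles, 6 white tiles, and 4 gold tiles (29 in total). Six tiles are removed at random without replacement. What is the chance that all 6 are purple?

11/11310

Unordered draws without replacement: count favorable combinations over C(29,6).
Favorable = C(11,6) · C(8,0) · C(6,0) · C(4,0) = 462; total = C(29,6) = 475020.
P = 462/475020 = 11/11310 ≈ 0.0010.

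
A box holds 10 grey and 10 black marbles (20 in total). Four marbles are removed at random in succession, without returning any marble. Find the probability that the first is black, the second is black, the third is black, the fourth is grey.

Multiply the conditional probability of each draw in order, without replacement, so each draw removes one from its color and from the total.
P = (10/20) · (9/19) · (8/18) · (10/17) = 20/323 ≈ 0.0619.

20/323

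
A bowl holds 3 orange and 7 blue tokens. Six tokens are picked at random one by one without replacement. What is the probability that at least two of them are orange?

2/3

Sum the hypergeometric tail for j = 2,…,3 orange tokens.
Favorable = C(3,2)·C(7,4) + C(3,3)·C(7,3) = 140; total = C(10,6) = 210.
P = 140/210 = 2/3 ≈ 0.6667.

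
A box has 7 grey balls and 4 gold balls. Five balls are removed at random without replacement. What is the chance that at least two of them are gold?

Sum the hypergeometric tail for j = 2,…,4 gold balls.
Favorable = C(4,2)·C(7,3) + C(4,3)·C(7,2) + C(4,4)·C(7,1) = 301; total = C(11,5) = 462.
P = 301/462 = 43/66 ≈ 0.6515.

43/66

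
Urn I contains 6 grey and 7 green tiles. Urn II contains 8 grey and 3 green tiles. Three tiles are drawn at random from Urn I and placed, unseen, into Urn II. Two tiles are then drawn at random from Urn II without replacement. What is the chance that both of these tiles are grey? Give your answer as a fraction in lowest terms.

1031/2366

Condition on how many of the transferred tiles are grey (from Urn I: 6 grey of 13; then Urn II has 14 total).
  0 grey: C(6,0)C(7,3)/C(13,3) = 35/286; then P = C(8,2)/C(14,2) = 4/13
  1 grey: C(6,1)C(7,2)/C(13,3) = 63/143; then P = C(9,2)/C(14,2) = 36/91
  2 grey: C(6,2)C(7,1)/C(13,3) = 105/286; then P = C(10,2)/C(14,2) = 45/91
  3 grey: C(6,3)C(7,0)/C(13,3) = 10/143; then P = C(11,2)/C(14,2) = 55/91
P(both grey) = 1031/2366 ≈ 0.4358.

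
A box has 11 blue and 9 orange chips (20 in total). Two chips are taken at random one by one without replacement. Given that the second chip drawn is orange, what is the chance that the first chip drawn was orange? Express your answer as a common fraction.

8/19

P(first=orange and the second chip drawn is orange) = (9/20)·(8/19) = 18/95.
P(the second chip drawn is orange) = Σ over first color = 99/380 + 18/95 = 9/20.
By Bayes, P(first=orange | the second chip drawn is orange) = 18/95 / 9/20 = 8/19 ≈ 0.4211.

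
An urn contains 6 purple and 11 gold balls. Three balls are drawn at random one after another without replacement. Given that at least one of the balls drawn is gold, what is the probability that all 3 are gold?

1/4

P(all 3 gold) = C(11,3)/C(17,3) = 33/136; P(at least one gold) = 1 − C(6,3)/C(17,3) = 33/34.
Since 'all 3 gold' ⊆ 'at least one gold', P(all 3 | at least one) = 33/136 / 33/34 = 1/4 ≈ 0.2500.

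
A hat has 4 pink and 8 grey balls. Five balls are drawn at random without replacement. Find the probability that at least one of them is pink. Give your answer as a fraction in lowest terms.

92/99

Use the complement: P(at least one pink) = 1 − P(no pink).
P(none) = C(8,5)/C(12,5) = 56/792.
So P = 1 − 56/792 = 92/99 ≈ 0.9293.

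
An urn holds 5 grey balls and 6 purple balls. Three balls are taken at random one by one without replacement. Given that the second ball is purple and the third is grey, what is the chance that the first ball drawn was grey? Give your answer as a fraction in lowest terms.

4/9

P(first=grey and the second ball is purple and the third is grey) = (5/11)·(6/10)·(4/9) = 4/33.
P(E) = Σ over first color = 4/33 + 5/33 = 3/11.
By Bayes, P(first=grey | E) = 4/33 / 3/11 = 4/9 ≈ 0.4444.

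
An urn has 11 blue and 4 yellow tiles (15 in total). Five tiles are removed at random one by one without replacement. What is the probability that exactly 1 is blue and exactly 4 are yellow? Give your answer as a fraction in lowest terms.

Unordered draws without replacement: count favorable combinations over C(15,5).
Favorable = C(11,1) · C(4,4) = 11; total = C(15,5) = 3003.
P = 11/3003 = 1/273 ≈ 0.0037.

1/273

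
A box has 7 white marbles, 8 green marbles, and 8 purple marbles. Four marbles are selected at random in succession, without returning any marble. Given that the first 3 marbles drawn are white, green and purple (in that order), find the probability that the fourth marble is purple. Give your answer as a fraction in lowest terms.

7/20

After removing 1 white, 1 green, 1 purple, the box has 7 purple out of 20 remaining.
P(fourth is purple | given) = 7/20 ≈ 0.3500.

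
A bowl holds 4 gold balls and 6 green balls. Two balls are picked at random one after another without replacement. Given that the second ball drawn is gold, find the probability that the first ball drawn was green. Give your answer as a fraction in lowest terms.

2/3

P(first=green and the second ball drawn is gold) = (6/10)·(4/9) = 4/15.
P(the second ball drawn is gold) = Σ over first color = 2/15 + 4/15 = 2/5.
By Bayes, P(first=green | the second ball drawn is gold) = 4/15 / 2/5 = 2/3 ≈ 0.6667.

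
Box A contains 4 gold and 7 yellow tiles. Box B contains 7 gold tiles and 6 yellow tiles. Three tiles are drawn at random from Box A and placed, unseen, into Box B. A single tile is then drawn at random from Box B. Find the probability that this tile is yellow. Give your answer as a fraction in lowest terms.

Condition on how many of the transferred tiles are yellow (from Box A: 7 yellow of 11; then Box B has 16 total).
  0 yellow: C(7,0)C(4,3)/C(11,3) = 4/165; then P = 6/16
  1 yellow: C(7,1)C(4,2)/C(11,3) = 14/55; then P = 7/16
  2 yellow: C(7,2)C(4,1)/C(11,3) = 28/55; then P = 8/16
  3 yellow: C(7,3)C(4,0)/C(11,3) = 7/33; then P = 9/16
P(yellow from Box B) = 87/176 ≈ 0.4943.

87/176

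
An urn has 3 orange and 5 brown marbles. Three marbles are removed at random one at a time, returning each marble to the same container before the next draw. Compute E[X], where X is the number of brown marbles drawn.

15/8

By linearity of expectation, E[X] = Σ P(draw i is brown); each independent draw has P(brown) = 5/8.
E[X] = 3 · 5/8 = 15/8 ≈ 1.8750.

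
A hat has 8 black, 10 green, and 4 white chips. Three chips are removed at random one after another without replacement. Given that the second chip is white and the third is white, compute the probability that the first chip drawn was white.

1/10

P(first=white and the second chip is white and the third is white) = (4/22)·(3/21)·(2/20) = 1/385.
P(E) = Σ over first color = 4/385 + 1/77 + 1/385 = 2/77.
By Bayes, P(first=white | E) = 1/385 / 2/77 = 1/10 ≈ 0.1000.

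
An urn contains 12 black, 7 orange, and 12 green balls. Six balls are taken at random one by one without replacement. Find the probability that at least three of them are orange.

11573/105183

Sum the hypergeometric tail for j = 3,…,6 orange balls.
Favorable = C(7,3)·C(24,3) + C(7,4)·C(24,2) + C(7,5)·C(24,1) + C(7,6)·C(24,0) = 81011; total = C(31,6) = 736281.
P = 81011/736281 = 11573/105183 ≈ 0.1100.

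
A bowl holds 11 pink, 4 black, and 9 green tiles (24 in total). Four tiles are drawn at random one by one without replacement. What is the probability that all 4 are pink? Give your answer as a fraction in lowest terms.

Unordered draws without replacement: count favorable combinations over C(24,4).
Favorable = C(11,4) · C(4,0) · C(9,0) = 330; total = C(24,4) = 10626.
P = 330/10626 = 5/161 ≈ 0.0311.

5/161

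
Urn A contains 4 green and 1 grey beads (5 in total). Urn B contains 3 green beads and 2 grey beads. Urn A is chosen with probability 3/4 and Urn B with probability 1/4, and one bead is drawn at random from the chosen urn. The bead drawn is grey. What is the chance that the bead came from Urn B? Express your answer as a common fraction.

P(grey | Urn A) = 1/5; P(grey | Urn B) = 2/5.
P(grey) = 3/4·1/5 + 1/4·2/5 = 1/4.
By Bayes' rule, P(Urn B | grey) = 1/10 / 1/4 = 2/5 ≈ 0.4000.

2/5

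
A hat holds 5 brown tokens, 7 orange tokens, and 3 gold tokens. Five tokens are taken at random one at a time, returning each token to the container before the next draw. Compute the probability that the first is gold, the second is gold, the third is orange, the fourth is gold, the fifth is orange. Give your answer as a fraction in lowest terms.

Multiply the conditional probability of each draw in order, with replacement (the composition resets each draw).
P = (3/15) · (3/15) · (7/15) · (3/15) · (7/15) = 49/28125 ≈ 0.0017.

49/28125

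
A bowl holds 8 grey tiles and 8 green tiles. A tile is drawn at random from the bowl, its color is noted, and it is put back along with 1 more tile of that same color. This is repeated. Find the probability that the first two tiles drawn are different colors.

Either grey then green, or green then grey; after the first draw the total is 17.
P = (8/16)·(8/17) + (8/16)·(8/17) = 8/17 ≈ 0.4706.

8/17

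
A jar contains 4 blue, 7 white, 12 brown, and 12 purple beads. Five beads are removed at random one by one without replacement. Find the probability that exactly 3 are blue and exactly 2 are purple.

3/3689

Unordered draws without replacement: count favorable combinations over C(35,5).
Favorable = C(4,3) · C(7,0) · C(12,0) · C(12,2) = 264; total = C(35,5) = 324632.
P = 264/324632 = 3/3689 ≈ 0.0008.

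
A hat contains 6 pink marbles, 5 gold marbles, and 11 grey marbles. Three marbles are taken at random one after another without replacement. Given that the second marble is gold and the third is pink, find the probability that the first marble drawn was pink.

1/4

P(first=pink and the second marble is gold and the third is pink) = (6/22)·(5/21)·(5/20) = 5/308.
P(E) = Σ over first color = 5/308 + 1/77 + 1/28 = 5/77.
By Bayes, P(first=pink | E) = 5/308 / 5/77 = 1/4 ≈ 0.2500.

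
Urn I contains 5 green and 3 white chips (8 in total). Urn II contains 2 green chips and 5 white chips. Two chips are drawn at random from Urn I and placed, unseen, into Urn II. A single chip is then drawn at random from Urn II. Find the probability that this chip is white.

Condition on how many of the transferred chips are white (from Urn I: 3 white of 8; then Urn II has 9 total).
  0 white: C(3,0)C(5,2)/C(8,2) = 5/14; then P = 5/9
  1 white: C(3,1)C(5,1)/C(8,2) = 15/28; then P = 6/9
  2 white: C(3,2)C(5,0)/C(8,2) = 3/28; then P = 7/9
P(white from Urn II) = 23/36 ≈ 0.6389.

23/36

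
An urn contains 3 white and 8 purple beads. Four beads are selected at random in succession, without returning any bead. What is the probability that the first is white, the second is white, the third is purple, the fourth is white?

Multiply the conditional probability of each draw in order, without replacement, so each draw removes one from its color and from the total.
P = (3/11) · (2/10) · (8/9) · (1/8) = 1/165 ≈ 0.0061.

1/165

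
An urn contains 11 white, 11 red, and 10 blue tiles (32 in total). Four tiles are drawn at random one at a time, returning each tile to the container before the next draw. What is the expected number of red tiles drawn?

By linearity of expectation, E[X] = Σ P(draw i is red); each independent draw has P(red) = 11/32.
E[X] = 4 · 11/32 = 11/8 ≈ 1.3750.

11/8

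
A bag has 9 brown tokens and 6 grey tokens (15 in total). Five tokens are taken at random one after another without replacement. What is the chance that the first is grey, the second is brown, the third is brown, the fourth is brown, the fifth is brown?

36/715

Multiply the conditional probability of each draw in order, without replacement, so each draw removes one from its color and from the total.
P = (6/15) · (9/14) · (8/13) · (7/12) · (6/11) = 36/715 ≈ 0.0503.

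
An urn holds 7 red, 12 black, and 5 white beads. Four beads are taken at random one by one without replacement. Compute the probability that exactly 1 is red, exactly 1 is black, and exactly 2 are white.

Unordered draws without replacement: count favorable combinations over C(24,4).
Favorable = C(7,1) · C(12,1) · C(5,2) = 840; total = C(24,4) = 10626.
P = 840/10626 = 20/253 ≈ 0.0791.

20/253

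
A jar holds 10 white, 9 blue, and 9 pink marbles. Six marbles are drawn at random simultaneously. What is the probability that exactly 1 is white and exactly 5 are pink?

Unordered draws without replacement: count favorable combinations over C(28,6).
Favorable = C(10,1) · C(9,0) · C(9,5) = 1260; total = C(28,6) = 376740.
P = 1260/376740 = 1/299 ≈ 0.0033.

1/299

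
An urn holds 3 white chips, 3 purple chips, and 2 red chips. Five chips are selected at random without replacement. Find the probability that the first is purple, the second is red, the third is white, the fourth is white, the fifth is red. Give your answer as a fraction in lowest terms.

3/560

Multiply the conditional probability of each draw in order, without replacement, so each draw removes one from its color and from the total.
P = (3/8) · (2/7) · (3/6) · (2/5) · (1/4) = 3/560 ≈ 0.0054.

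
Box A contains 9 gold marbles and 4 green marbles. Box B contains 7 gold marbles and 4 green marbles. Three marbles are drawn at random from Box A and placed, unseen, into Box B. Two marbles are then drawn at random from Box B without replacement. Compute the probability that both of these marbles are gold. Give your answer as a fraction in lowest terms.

480/1183

Condition on how many of the transferred marbles are gold (from Box A: 9 gold of 13; then Box B has 14 total).
  0 gold: C(9,0)C(4,3)/C(13,3) = 2/143; then P = C(7,2)/C(14,2) = 3/13
  1 gold: C(9,1)C(4,2)/C(13,3) = 27/143; then P = C(8,2)/C(14,2) = 4/13
  2 gold: C(9,2)C(4,1)/C(13,3) = 72/143; then P = C(9,2)/C(14,2) = 36/91
  3 gold: C(9,3)C(4,0)/C(13,3) = 42/143; then P = C(10,2)/C(14,2) = 45/91
P(both gold) = 480/1183 ≈ 0.4057.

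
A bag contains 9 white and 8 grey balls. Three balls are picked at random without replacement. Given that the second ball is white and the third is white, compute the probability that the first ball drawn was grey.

8/15

P(first=grey and the second ball is white and the third is white) = (8/17)·(9/16)·(8/15) = 12/85.
P(E) = Σ over first color = 21/170 + 12/85 = 9/34.
By Bayes, P(first=grey | E) = 12/85 / 9/34 = 8/15 ≈ 0.5333.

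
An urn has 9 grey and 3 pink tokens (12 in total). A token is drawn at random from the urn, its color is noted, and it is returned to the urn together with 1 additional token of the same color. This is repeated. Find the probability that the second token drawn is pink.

1/4

Condition on the first draw. If first is pink (prob 3/12), second-pink has prob (4)/(13); if not (prob 9/12), it has prob 3/(13).
P = (3/12)·(4/13) + (9/12)·(3/13) = 1/4 ≈ 0.2500.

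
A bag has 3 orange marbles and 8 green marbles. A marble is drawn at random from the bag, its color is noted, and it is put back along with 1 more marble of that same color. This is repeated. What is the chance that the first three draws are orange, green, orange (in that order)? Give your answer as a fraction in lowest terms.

8/143

Track the composition after each reinforcement of +1.
P = (3/11) · (8/12) · (4/13) = 8/143 ≈ 0.0559.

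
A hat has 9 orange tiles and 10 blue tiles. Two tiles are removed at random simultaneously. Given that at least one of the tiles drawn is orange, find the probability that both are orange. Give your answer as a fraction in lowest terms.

2/7

P(both orange) = C(9,2)/C(19,2) = 4/19; P(at least one orange) = 1 − C(10,2)/C(19,2) = 14/19.
Since 'both orange' ⊆ 'at least one orange', P(both | at least one) = 4/19 / 14/19 = 2/7 ≈ 0.2857.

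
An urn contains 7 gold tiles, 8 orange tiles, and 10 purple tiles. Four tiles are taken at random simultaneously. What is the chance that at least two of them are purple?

1347/2530

Sum the hypergeometric tail for j = 2,…,4 purple tiles.
Favorable = C(10,2)·C(15,2) + C(10,3)·C(15,1) + C(10,4)·C(15,0) = 6735; total = C(25,4) = 12650.
P = 6735/12650 = 1347/2530 ≈ 0.5324.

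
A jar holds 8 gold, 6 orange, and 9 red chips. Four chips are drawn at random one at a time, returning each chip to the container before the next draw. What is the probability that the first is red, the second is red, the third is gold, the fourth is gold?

5184/279841

Multiply the conditional probability of each draw in order, with replacement (the composition resets each draw).
P = (9/23) · (9/23) · (8/23) · (8/23) = 5184/279841 ≈ 0.0185.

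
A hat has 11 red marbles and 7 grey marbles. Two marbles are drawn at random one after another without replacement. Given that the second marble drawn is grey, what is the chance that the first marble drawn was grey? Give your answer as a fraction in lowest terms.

P(first=grey and the second marble drawn is grey) = (7/18)·(6/17) = 7/51.
P(the second marble drawn is grey) = Σ over first color = 77/306 + 7/51 = 7/18.
By Bayes, P(first=grey | the second marble drawn is grey) = 7/51 / 7/18 = 6/17 ≈ 0.3529.

6/17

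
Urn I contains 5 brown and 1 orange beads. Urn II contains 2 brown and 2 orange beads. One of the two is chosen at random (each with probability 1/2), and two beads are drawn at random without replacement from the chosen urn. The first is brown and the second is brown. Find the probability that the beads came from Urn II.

P(E | Urn I) = 2/3; P(E | Urn II) = 1/6.
P(E) = 1/2·2/3 + 1/2·1/6 = 5/12.
By Bayes' rule, P(Urn II | E) = 1/12 / 5/12 = 1/5 ≈ 0.2000.

1/5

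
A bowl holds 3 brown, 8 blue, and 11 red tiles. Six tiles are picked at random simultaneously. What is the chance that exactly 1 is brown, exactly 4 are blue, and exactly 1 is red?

10/323

Unordered draws without replacement: count favorable combinations over C(22,6).
Favorable = C(3,1) · C(8,4) · C(11,1) = 2310; total = C(22,6) = 74613.
P = 2310/74613 = 10/323 ≈ 0.0310.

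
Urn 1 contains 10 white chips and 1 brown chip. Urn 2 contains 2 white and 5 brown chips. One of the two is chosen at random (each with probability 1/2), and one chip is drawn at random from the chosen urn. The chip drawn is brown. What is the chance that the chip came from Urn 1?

P(brown | Urn 1) = 1/11; P(brown | Urn 2) = 5/7.
P(brown) = 1/2·1/11 + 1/2·5/7 = 31/77.
By Bayes' rule, P(Urn 1 | brown) = 1/22 / 31/77 = 7/62 ≈ 0.1129.

7/62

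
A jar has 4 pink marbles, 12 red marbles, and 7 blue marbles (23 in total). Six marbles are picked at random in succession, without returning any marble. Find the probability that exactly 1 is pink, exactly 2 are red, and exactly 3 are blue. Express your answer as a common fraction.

40/437

Unordered draws without replacement: count favorable combinations over C(23,6).
Favorable = C(4,1) · C(12,2) · C(7,3) = 9240; total = C(23,6) = 100947.
P = 9240/100947 = 40/437 ≈ 0.0915.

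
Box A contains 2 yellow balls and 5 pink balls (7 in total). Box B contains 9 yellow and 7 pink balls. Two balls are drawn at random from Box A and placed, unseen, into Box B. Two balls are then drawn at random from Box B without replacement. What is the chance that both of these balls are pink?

661/3213

Condition on how many of the transferred balls are pink (from Box A: 5 pink of 7; then Box B has 18 total).
  0 pink: C(5,0)C(2,2)/C(7,2) = 1/21; then P = C(7,2)/C(18,2) = 7/51
  1 pink: C(5,1)C(2,1)/C(7,2) = 10/21; then P = C(8,2)/C(18,2) = 28/153
  2 pink: C(5,2)C(2,0)/C(7,2) = 10/21; then P = C(9,2)/C(18,2) = 4/17
P(both pink) = 661/3213 ≈ 0.2057.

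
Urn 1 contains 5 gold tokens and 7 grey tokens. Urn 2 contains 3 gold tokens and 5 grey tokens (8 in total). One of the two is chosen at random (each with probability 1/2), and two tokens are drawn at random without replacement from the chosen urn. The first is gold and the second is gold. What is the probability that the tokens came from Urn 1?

P(E | Urn 1) = 5/33; P(E | Urn 2) = 3/28.
P(E) = 1/2·5/33 + 1/2·3/28 = 239/1848.
By Bayes' rule, P(Urn 1 | E) = 5/66 / 239/1848 = 140/239 ≈ 0.5858.

140/239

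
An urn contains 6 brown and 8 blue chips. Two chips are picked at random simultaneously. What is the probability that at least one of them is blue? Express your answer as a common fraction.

76/91

Use the complement: P(at least one blue) = 1 − P(no blue).
P(none) = C(6,2)/C(14,2) = 15/91.
So P = 1 − 15/91 = 76/91 ≈ 0.8352.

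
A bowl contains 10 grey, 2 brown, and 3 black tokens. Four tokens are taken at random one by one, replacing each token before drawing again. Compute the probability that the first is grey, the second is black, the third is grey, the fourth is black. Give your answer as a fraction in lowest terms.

Multiply the conditional probability of each draw in order, with replacement (the composition resets each draw).
P = (10/15) · (3/15) · (10/15) · (3/15) = 4/225 ≈ 0.0178.

4/225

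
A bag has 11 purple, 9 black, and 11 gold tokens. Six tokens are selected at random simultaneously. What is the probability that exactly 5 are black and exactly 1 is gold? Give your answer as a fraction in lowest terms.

22/11687

Unordered draws without replacement: count favorable combinations over C(31,6).
Favorable = C(11,0) · C(9,5) · C(11,1) = 1386; total = C(31,6) = 736281.
P = 1386/736281 = 22/11687 ≈ 0.0019.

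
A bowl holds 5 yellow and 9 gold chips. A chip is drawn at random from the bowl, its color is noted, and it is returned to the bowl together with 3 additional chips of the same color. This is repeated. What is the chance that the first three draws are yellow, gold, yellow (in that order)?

Track the composition after each reinforcement of +3.
P = (5/14) · (9/17) · (8/20) = 9/119 ≈ 0.0756.

9/119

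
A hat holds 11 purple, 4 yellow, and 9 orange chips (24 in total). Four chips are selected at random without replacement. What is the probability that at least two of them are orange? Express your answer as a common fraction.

123/253

Sum the hypergeometric tail for j = 2,…,4 orange chips.
Favorable = C(9,2)·C(15,2) + C(9,3)·C(15,1) + C(9,4)·C(15,0) = 5166; total = C(24,4) = 10626.
P = 5166/10626 = 123/253 ≈ 0.4862.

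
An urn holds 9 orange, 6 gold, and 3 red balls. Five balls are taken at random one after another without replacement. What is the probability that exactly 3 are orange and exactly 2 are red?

1/34

Unordered draws without replacement: count favorable combinations over C(18,5).
Favorable = C(9,3) · C(6,0) · C(3,2) = 252; total = C(18,5) = 8568.
P = 252/8568 = 1/34 ≈ 0.0294.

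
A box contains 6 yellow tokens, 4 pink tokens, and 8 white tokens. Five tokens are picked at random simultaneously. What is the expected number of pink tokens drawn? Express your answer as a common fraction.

10/9

By linearity of expectation, E[X] = Σ P(draw i is pink); by symmetry each draw (even without replacement) has P(pink) = 4/18.
E[X] = 5 · 4/18 = 10/9 ≈ 1.1111.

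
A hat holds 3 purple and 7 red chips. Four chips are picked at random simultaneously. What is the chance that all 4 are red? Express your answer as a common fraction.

1/6

Unordered draws without replacement: count favorable combinations over C(10,4).
Favorable = C(3,0) · C(7,4) = 35; total = C(10,4) = 210.
P = 35/210 = 1/6 ≈ 0.1667.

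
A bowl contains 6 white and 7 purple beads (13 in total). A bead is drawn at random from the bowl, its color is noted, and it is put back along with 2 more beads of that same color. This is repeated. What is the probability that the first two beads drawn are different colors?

Either white then purple, or purple then white; after the first draw the total is 15.
P = (6/13)·(7/15) + (7/13)·(6/15) = 28/65 ≈ 0.4308.

28/65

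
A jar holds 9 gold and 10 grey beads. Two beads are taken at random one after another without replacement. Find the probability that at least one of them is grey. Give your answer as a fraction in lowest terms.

15/19

Use the complement: P(at least one grey) = 1 − P(no grey).
P(none) = C(9,2)/C(19,2) = 36/171.
So P = 1 − 36/171 = 15/19 ≈ 0.7895.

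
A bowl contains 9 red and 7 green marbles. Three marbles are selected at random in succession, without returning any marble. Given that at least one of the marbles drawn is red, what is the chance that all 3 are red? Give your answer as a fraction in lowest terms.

4/25

P(all 3 red) = C(9,3)/C(16,3) = 3/20; P(at least one red) = 1 − C(7,3)/C(16,3) = 15/16.
Since 'all 3 red' ⊆ 'at least one red', P(all 3 | at least one) = 3/20 / 15/16 = 4/25 ≈ 0.1600.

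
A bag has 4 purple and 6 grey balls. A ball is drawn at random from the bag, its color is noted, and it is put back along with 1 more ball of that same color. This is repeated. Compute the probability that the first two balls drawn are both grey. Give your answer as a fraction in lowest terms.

After a grey draw the bag holds 7 grey out of 11.
P = (6/10)·(7/11) = 21/55 ≈ 0.3818.

21/55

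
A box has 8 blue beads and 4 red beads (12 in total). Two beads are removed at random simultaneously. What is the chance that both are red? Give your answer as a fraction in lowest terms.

Unordered draws without replacement: count favorable combinations over C(12,2).
Favorable = C(8,0) · C(4,2) = 6; total = C(12,2) = 66.
P = 6/66 = 1/11 ≈ 0.0909.

1/11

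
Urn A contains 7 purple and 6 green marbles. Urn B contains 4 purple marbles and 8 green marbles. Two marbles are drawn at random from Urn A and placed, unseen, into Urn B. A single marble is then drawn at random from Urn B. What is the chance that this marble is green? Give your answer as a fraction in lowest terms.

58/91

Condition on how many of the transferred marbles are green (from Urn A: 6 green of 13; then Urn B has 14 total).
  0 green: C(6,0)C(7,2)/C(13,2) = 7/26; then P = 8/14
  1 green: C(6,1)C(7,1)/C(13,2) = 7/13; then P = 9/14
  2 green: C(6,2)C(7,0)/C(13,2) = 5/26; then P = 10/14
P(green from Urn B) = 58/91 ≈ 0.6374.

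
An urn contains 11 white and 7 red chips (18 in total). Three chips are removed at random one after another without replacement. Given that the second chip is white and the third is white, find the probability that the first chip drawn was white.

P(first=white and the second chip is white and the third is white) = (11/18)·(10/17)·(9/16) = 55/272.
P(E) = Σ over first color = 55/272 + 385/2448 = 55/153.
By Bayes, P(first=white | E) = 55/272 / 55/153 = 9/16 ≈ 0.5625.

9/16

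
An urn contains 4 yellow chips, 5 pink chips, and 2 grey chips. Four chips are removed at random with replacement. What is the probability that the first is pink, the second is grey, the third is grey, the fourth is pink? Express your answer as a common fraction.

100/14641

Multiply the conditional probability of each draw in order, with replacement (the composition resets each draw).
P = (5/11) · (2/11) · (2/11) · (5/11) = 100/14641 ≈ 0.0068.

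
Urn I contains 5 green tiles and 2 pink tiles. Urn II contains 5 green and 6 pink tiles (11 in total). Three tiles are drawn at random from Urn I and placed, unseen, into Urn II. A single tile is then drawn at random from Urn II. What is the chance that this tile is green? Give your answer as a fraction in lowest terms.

25/49

Condition on how many of the transferred tiles are green (from Urn I: 5 green of 7; then Urn II has 14 total).
  1 green: C(5,1)C(2,2)/C(7,3) = 1/7; then P = 6/14
  2 green: C(5,2)C(2,1)/C(7,3) = 4/7; then P = 7/14
  3 green: C(5,3)C(2,0)/C(7,3) = 2/7; then P = 8/14
P(green from Urn II) = 25/49 ≈ 0.5102.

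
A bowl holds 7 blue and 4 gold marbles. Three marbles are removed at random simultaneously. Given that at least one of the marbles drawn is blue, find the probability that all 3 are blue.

P(all 3 blue) = C(7,3)/C(11,3) = 7/33; P(at least one blue) = 1 − C(4,3)/C(11,3) = 161/165.
Since 'all 3 blue' ⊆ 'at least one blue', P(all 3 | at least one) = 7/33 / 161/165 = 5/23 ≈ 0.2174.

5/23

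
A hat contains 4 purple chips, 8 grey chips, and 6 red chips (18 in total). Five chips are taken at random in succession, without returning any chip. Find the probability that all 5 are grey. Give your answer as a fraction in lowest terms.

Unordered draws without replacement: count favorable combinations over C(18,5).
Favorable = C(4,0) · C(8,5) · C(6,0) = 56; total = C(18,5) = 8568.
P = 56/8568 = 1/153 ≈ 0.0065.

1/153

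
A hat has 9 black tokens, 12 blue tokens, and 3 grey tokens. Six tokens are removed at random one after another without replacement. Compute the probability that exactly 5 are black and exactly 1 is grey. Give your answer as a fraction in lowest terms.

Unordered draws without replacement: count favorable combinations over C(24,6).
Favorable = C(9,5) · C(12,0) · C(3,1) = 378; total = C(24,6) = 134596.
P = 378/134596 = 27/9614 ≈ 0.0028.

27/9614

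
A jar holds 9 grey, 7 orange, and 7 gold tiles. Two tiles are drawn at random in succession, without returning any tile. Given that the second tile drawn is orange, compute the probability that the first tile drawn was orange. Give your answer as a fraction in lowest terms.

P(first=orange and the second tile drawn is orange) = (7/23)·(6/22) = 21/253.
P(the second tile drawn is orange) = Σ over first color = 63/506 + 21/253 + 49/506 = 7/23.
By Bayes, P(first=orange | the second tile drawn is orange) = 21/253 / 7/23 = 3/11 ≈ 0.2727.

3/11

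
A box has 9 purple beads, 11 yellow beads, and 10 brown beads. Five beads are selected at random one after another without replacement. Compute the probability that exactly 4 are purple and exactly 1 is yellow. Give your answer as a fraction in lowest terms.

11/1131

Unordered draws without replacement: count favorable combinations over C(30,5).
Favorable = C(9,4) · C(11,1) · C(10,0) = 1386; total = C(30,5) = 142506.
P = 1386/142506 = 11/1131 ≈ 0.0097.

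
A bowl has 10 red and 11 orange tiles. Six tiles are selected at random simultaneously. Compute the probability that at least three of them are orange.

Sum the hypergeometric tail for j = 3,…,6 orange tiles.
Favorable = C(11,3)·C(10,3) + C(11,4)·C(10,2) + C(11,5)·C(10,1) + C(11,6)·C(10,0) = 39732; total = C(21,6) = 54264.
P = 39732/54264 = 473/646 ≈ 0.7322.

473/646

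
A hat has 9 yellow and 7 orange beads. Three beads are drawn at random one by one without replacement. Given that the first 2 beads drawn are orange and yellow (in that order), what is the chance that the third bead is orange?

3/7

After removing 1 yellow, 1 orange, the hat has 6 orange out of 14 remaining.
P(third is orange | given) = 6/14 = 3/7 ≈ 0.4286.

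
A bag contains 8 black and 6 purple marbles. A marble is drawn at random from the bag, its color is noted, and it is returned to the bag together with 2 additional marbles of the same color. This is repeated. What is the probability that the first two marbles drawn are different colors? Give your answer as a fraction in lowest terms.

3/7

Either black then purple, or purple then black; after the first draw the total is 16.
P = (8/14)·(6/16) + (6/14)·(8/16) = 3/7 ≈ 0.4286.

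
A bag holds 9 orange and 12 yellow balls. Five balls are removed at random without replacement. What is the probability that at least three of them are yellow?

11/17

Sum the hypergeometric tail for j = 3,…,5 yellow balls.
Favorable = C(12,3)·C(9,2) + C(12,4)·C(9,1) + C(12,5)·C(9,0) = 13167; total = C(21,5) = 20349.
P = 13167/20349 = 11/17 ≈ 0.6471.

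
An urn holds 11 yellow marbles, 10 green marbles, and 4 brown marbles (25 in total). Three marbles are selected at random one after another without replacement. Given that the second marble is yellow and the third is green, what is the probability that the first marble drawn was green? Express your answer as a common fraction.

P(first=green and the second marble is yellow and the third is green) = (10/25)·(11/24)·(9/23) = 33/460.
P(E) = Σ over first color = 11/138 + 33/460 + 11/345 = 11/60.
By Bayes, P(first=green | E) = 33/460 / 11/60 = 9/23 ≈ 0.3913.

9/23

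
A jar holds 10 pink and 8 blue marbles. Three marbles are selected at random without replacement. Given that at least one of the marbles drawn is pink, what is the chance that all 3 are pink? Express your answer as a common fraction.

3/19

P(all 3 pink) = C(10,3)/C(18,3) = 5/34; P(at least one pink) = 1 − C(8,3)/C(18,3) = 95/102.
Since 'all 3 pink' ⊆ 'at least one pink', P(all 3 | at least one) = 5/34 / 95/102 = 3/19 ≈ 0.1579.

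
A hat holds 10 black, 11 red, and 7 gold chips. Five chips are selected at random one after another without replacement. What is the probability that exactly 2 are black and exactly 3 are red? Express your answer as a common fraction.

Unordered draws without replacement: count favorable combinations over C(28,5).
Favorable = C(10,2) · C(11,3) · C(7,0) = 7425; total = C(28,5) = 98280.
P = 7425/98280 = 55/728 ≈ 0.0755.

55/728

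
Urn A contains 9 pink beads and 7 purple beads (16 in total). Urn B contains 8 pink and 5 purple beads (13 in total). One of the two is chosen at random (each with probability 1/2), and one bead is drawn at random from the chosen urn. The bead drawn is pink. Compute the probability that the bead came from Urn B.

128/245

P(pink | Urn A) = 9/16; P(pink | Urn B) = 8/13.
P(pink) = 1/2·9/16 + 1/2·8/13 = 245/416.
By Bayes' rule, P(Urn B | pink) = 4/13 / 245/416 = 128/245 ≈ 0.5224.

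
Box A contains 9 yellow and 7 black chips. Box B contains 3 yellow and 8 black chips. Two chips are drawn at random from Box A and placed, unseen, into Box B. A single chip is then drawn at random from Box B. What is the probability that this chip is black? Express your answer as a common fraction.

Condition on how many of the transferred chips are black (from Box A: 7 black of 16; then Box B has 13 total).
  0 black: C(7,0)C(9,2)/C(16,2) = 3/10; then P = 8/13
  1 black: C(7,1)C(9,1)/C(16,2) = 21/40; then P = 9/13
  2 black: C(7,2)C(9,0)/C(16,2) = 7/40; then P = 10/13
P(black from Box B) = 71/104 ≈ 0.6827.

71/104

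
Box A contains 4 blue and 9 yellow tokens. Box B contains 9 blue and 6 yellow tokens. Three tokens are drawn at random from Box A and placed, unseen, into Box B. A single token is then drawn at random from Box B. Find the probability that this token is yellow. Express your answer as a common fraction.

35/78

Condition on how many of the transferred tokens are yellow (from Box A: 9 yellow of 13; then Box B has 18 total).
  0 yellow: C(9,0)C(4,3)/C(13,3) = 2/143; then P = 6/18
  1 yellow: C(9,1)C(4,2)/C(13,3) = 27/143; then P = 7/18
  2 yellow: C(9,2)C(4,1)/C(13,3) = 72/143; then P = 8/18
  3 yellow: C(9,3)C(4,0)/C(13,3) = 42/143; then P = 9/18
P(yellow from Box B) = 35/78 ≈ 0.4487.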